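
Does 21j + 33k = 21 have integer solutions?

Step 1: Compute gcd(21, 33).
gcd(21, 33) = 3

Step 2: Check divisibility.
Does 3 divide 21? 21 = 3 x 7, so yes.

By the theorem on linear Diophantine equations, 21j + 33k = 21 has integer solutions if and only if gcd(21, 33) divides 21. Since 3 | 21, solutions exist.

Yes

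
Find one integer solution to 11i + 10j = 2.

Step 1: Check solvability.
gcd(11, 10) = 1
Since 1 divides 2, solutions exist.

Step 2: Apply extended Euclidean algorithm to find gcd.
We find integers such that 11*x0 + 10*y0 = 1

Step 3: Scale the particular solution.
Multiply by 2/1 = 2:
i = 2, j = -2

Step 4: Verify.
11*(2) + 10*(-2) = 2 = 2 ✓

i = 2, j = -2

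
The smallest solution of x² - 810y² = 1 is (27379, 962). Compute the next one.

Solutions to x² - Dy² = 1 are generated by powers of (x₀ + y₀√D).
The next solution satisfies x₁ + y₁√810 = (x₀ + y₀√810)², giving:
x₁ = x₀² + 810y₀² = 27379² + 810·962² = 749609641 + 749609640 = 1499219281
y₁ = 2x₀y₀ = 2·27379·962 = 52677196

Verify: 1499219281² - 810·52677196² = 2247658452522156961 - 2247658452522156960 = 1 ✓

x = 1499219281, y = 52677196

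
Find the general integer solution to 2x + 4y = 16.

Step 1: Compute gcd(2, 4) = 2.
Since 2 divides 16, solutions exist.

Step 2: Find a particular solution using extended Euclidean algorithm.
We get x₀ = 8, y₀ = 0.
Check: 2*8 + 4*0 = 16 = 16 ✓

Step 3: Write the general solution.
x = 8 + (4/2)t = 8 + 2t
y = 0 - (2/2)t = 0 - 1t
for any integer t.

x = 8 + 2t, y = 0 - 1t for integer t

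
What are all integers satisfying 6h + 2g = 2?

Step 1: Compute gcd(6, 2) = 2.
Since 2 divides 2, solutions exist.

Step 2: Find a particular solution using extended Euclidean algorithm.
We get h₀ = 0, g₀ = 1.
Check: 6*0 + 2*1 = 2 = 2 ✓

Step 3: Write the general solution.
h = 0 + (2/2)t = 0 + 1t
g = 1 - (6/2)t = 1 - 3t
for any integer t.

h = 0 + 1t, g = 1 - 3t for integer t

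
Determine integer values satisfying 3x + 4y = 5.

Step 1: Check solvability.
gcd(3, 4) = 1
Since 1 divides 5, solutions exist.

Step 2: Apply extended Euclidean algorithm to find gcd.
We find integers such that 3*x0 + 4*y0 = 1

Step 3: Scale the particular solution.
Multiply by 5/1 = 5:
x = -5, y = 5

Step 4: Verify.
3*(-5) + 4*(5) = 5 = 5 ✓

x = -5, y = 5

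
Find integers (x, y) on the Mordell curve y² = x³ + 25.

Try small integer x values and check whether x³ + 25 is a perfect square.
x = 0: x³ + 25 = 0³ + 25 = 0 + 25 = 25
Is 25 a perfect square? 5² = 25 ✓
So (x, y) = (0, 5) is a solution.

x = 0, y = 5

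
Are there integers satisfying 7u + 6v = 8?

Step 1: Compute gcd(7, 6).
gcd(7, 6) = 1

Step 2: Check divisibility.
Does 1 divide 8? 8 = 1 x 8, so yes.

By the theorem on linear Diophantine equations, 7u + 6v = 8 has integer solutions if and only if gcd(7, 6) divides 8. Since 1 | 8, solutions exist.

Yes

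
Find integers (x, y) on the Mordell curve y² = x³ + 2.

Try small integer x values and check whether x³ + 2 is a perfect square.
x = -1: x³ + 2 = -1³ + 2 = -1 + 2 = 1
Is 1 a perfect square? 1² = 1 ✓
So (x, y) = (-1, -1) is a solution.

x = -1, y = -1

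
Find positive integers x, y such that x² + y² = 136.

Search for x with 136 - x² a perfect square.
x = 6: 136 - 6² = 136 - 36 = 100 = 10² ✓
So x = 6, y = 10.

x = 6, y = 10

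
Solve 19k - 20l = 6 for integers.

Step 1: Check solvability.
gcd(19, 20) = 1
Since 1 divides 6, solutions exist.

Step 2: Apply extended Euclidean algorithm to find gcd.
We find integers such that 19*x0 + 20*y0 = 1

Step 3: Scale the particular solution.
Multiply by 6/1 = 6:
k = -6, l = -6

Step 4: Verify.
19*(-6) - 20*(-6) = 6 = 6 ✓

k = -6, l = -6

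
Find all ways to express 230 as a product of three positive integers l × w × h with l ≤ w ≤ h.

Iterate l from 1 to ⌊230^(1/3)⌋. For each l dividing 230, iterate w ≥ l with w dividing 230/l, and set h = 230/(l·w).
Triples found (5): (1×1×230), (1×2×115), (1×5×46), (1×10×23), (2×5×23)

(1×1×230), (1×2×115), (1×5×46), (1×10×23), (2×5×23)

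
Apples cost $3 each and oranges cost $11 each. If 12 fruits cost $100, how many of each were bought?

Let a = apples, o = oranges.
a + o = 12
3a + 11o = 100
Substitute o = 12 - a:
3a + 11(12 - a) = 100
(3 - 11)a = 100 - 132
-8a = -32
a = 4, o = 12 - 4 = 8

Apples: 4, Oranges: 8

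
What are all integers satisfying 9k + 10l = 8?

Step 1: Compute gcd(9, 10) = 1.
Since 1 divides 8, solutions exist.

Step 2: Find a particular solution using extended Euclidean algorithm.
We get k₀ = -8, l₀ = 8.
Check: 9*-8 + 10*8 = 8 = 8 ✓

Step 3: Write the general solution.
k = -8 + (10/1)t = -8 + 10t
l = 8 - (9/1)t = 8 - 9t
for any integer t.

k = -8 + 10t, l = 8 - 9t for integer t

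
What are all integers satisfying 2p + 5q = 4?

Step 1: Compute gcd(2, 5) = 1.
Since 1 divides 4, solutions exist.

Step 2: Find a particular solution using extended Euclidean algorithm.
We get p₀ = -8, q₀ = 4.
Check: 2*-8 + 5*4 = 4 = 4 ✓

Step 3: Write the general solution.
p = -8 + (5/1)t = -8 + 5t
q = 4 - (2/1)t = 4 - 2t
for any integer t.

p = -8 + 5t, q = 4 - 2t for integer t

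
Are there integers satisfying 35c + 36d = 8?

Step 1: Compute gcd(35, 36).
gcd(35, 36) = 1

Step 2: Check divisibility.
Does 1 divide 8? 8 = 1 x 8, so yes.

By the theorem on linear Diophantine equations, 35c + 36d = 8 has integer solutions if and only if gcd(35, 36) divides 8. Since 1 | 8, solutions exist.

Yes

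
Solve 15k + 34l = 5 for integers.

Step 1: Check solvability.
gcd(15, 34) = 1
Since 1 divides 5, solutions exist.

Step 2: Apply extended Euclidean algorithm to find gcd.
We find integers such that 15*x0 + 34*y0 = 1

Step 3: Scale the particular solution.
Multiply by 5/1 = 5:
k = -45, l = 20

Step 4: Verify.
15*(-45) + 34*(20) = 5 = 5 ✓

k = -45, l = 20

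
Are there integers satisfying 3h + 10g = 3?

Step 1: Compute gcd(3, 10).
gcd(3, 10) = 1

Step 2: Check divisibility.
Does 1 divide 3? 3 = 1 x 3, so yes.

By the theorem on linear Diophantine equations, 3h + 10g = 3 has integer solutions if and only if gcd(3, 10) divides 3. Since 1 | 3, solutions exist.

Yes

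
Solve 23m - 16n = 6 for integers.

Step 1: Check solvability.
gcd(23, 16) = 1
Since 1 divides 6, solutions exist.

Step 2: Apply extended Euclidean algorithm to find gcd.
We find integers such that 23*x0 + 16*y0 = 1

Step 3: Scale the particular solution.
Multiply by 6/1 = 6:
m = 42, n = 60

Step 4: Verify.
23*(42) - 16*(60) = 6 = 6 ✓

m = 42, n = 60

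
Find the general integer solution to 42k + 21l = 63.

Step 1: Compute gcd(42, 21) = 21.
Since 21 divides 63, solutions exist.

Step 2: Find a particular solution using extended Euclidean algorithm.
We get k₀ = 0, l₀ = 3.
Check: 42*0 + 21*3 = 63 = 63 ✓

Step 3: Write the general solution.
k = 0 + (21/21)t = 0 + 1t
l = 3 - (42/21)t = 3 - 2t
for any integer t.

k = 0 + 1t, l = 3 - 2t for integer t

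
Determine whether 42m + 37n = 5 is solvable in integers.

Step 1: Compute gcd(42, 37).
gcd(42, 37) = 1

Step 2: Check divisibility.
Does 1 divide 5? 5 = 1 x 5, so yes.

By the theorem on linear Diophantine equations, 42m + 37n = 5 has integer solutions if and only if gcd(42, 37) divides 5. Since 1 | 5, solutions exist.

Yes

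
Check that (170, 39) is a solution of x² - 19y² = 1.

Compute x² = 170² = 28900
Compute 19y² = 19·39² = 19·1521 = 28899
x² - 19y² = 28900 - 28899 = 1
Since this equals 1, (170, 39) is a solution.

Yes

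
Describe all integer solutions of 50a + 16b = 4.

Step 1: Compute gcd(50, 16) = 2.
Since 2 divides 4, solutions exist.

Step 2: Find a particular solution using extended Euclidean algorithm.
We get a₀ = 2, b₀ = -6.
Check: 50*2 + 16*-6 = 4 = 4 ✓

Step 3: Write the general solution.
a = 2 + (16/2)t = 2 + 8t
b = -6 - (50/2)t = -6 - 25t
for any integer t.

a = 2 + 8t, b = -6 - 25t for integer t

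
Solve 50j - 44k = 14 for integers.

Step 1: Check solvability.
gcd(50, 44) = 2
Since 2 divides 14, solutions exist.

Step 2: Apply extended Euclidean algorithm to find gcd.
We find integers such that 50*x0 + 44*y0 = 2

Step 3: Scale the particular solution.
Multiply by 14/2 = 7:
j = -49, k = -56

Step 4: Verify.
50*(-49) - 44*(-56) = 14 = 14 ✓

j = -49, k = -56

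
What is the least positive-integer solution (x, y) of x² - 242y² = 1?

We seek the smallest positive integers (x, y) with x² - 242y² = 1, i.e., x² = 242y² + 1.
Try successive y values:
y = 1: x² = 242·1² + 1 = 243, not a perfect square
y = 2: x² = 242·2² + 1 = 969, not a perfect square
y = 3: x² = 242·3² + 1 = 2179, not a perfect square
... continuing the search (or via continued fractions) ...
y = 1260: x² = 242·1260² + 1 = 384199201, x = 19601 ✓

Verify: 19601² - 242·1260² = 384199201 - 384199200 = 1 ✓

x = 19601, y = 1260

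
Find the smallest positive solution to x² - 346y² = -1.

We need x² = 346y² - 1. Try successive y:
y = 1: x² = 346·1² - 1 = 345, not a perfect square
y = 2: x² = 346·2² - 1 = 1383, not a perfect square
y = 3: x² = 346·3² - 1 = 3113, not a perfect square
...
y = 5: x² = 346·5² - 1 = 8649 = 93² ✓
Check: 93² - 346·5² = 8649 - 8650 = -1 ✓

x = 93, y = 5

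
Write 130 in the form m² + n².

We need to find integers m, n > 0 such that m² + n² = 130.
Trying m = 3: n² = 130 - 3² = 130 - 9 = 121
n = 11
Check: 3² + 11² = 9 + 121 = 130 ✓

130 = 3² + 11²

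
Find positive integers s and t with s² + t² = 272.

We need to find integers s, t > 0 such that s² + t² = 272.
Trying s = 4: t² = 272 - 4² = 272 - 16 = 256
t = 16
Check: 4² + 16² = 16 + 256 = 272 ✓

272 = 4² + 16²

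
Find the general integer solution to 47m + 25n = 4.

Step 1: Compute gcd(47, 25) = 1.
Since 1 divides 4, solutions exist.

Step 2: Find a particular solution using extended Euclidean algorithm.
We get m₀ = 32, n₀ = -60.
Check: 47*32 + 25*-60 = 4 = 4 ✓

Step 3: Write the general solution.
m = 32 + (25/1)t = 32 + 25t
n = -60 - (47/1)t = -60 - 47t
for any integer t.

m = 32 + 25t, n = -60 - 47t for integer t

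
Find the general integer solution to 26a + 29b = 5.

Step 1: Compute gcd(26, 29) = 1.
Since 1 divides 5, solutions exist.

Step 2: Find a particular solution using extended Euclidean algorithm.
We get a₀ = -50, b₀ = 45.
Check: 26*-50 + 29*45 = 5 = 5 ✓

Step 3: Write the general solution.
a = -50 + (29/1)t = -50 + 29t
b = 45 - (26/1)t = 45 - 26t
for any integer t.

a = -50 + 29t, b = 45 - 26t for integer t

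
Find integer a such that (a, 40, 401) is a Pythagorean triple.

a² = c² - b² = 401² - 40² = 160801 - 1600 = 159201
a = sqrt(159201) = 399

399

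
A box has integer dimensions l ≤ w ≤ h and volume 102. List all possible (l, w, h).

Iterate l from 1 to ⌊102^(1/3)⌋. For each l dividing 102, iterate w ≥ l with w dividing 102/l, and set h = 102/(l·w).
Triples found (5): (1×1×102), (1×2×51), (1×3×34), (1×6×17), (2×3×17)

(1×1×102), (1×2×51), (1×3×34), (1×6×17), (2×3×17)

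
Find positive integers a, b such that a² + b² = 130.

Search for a with 130 - a² a perfect square.
a = 3: 130 - 3² = 130 - 9 = 121 = 11² ✓
So a = 3, b = 11.

a = 3, b = 11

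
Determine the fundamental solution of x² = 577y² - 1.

We need x² = 577y² - 1. Try successive y:
y = 1: x² = 577·1² - 1 = 576 = 24² ✓
Check: 24² - 577·1² = 576 - 577 = -1 ✓

x = 24, y = 1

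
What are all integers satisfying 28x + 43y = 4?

Step 1: Compute gcd(28, 43) = 1.
Since 1 divides 4, solutions exist.

Step 2: Find a particular solution using extended Euclidean algorithm.
We get x₀ = 80, y₀ = -52.
Check: 28*80 + 43*-52 = 4 = 4 ✓

Step 3: Write the general solution.
x = 80 + (43/1)t = 80 + 43t
y = -52 - (28/1)t = -52 - 28t
for any integer t.

x = 80 + 43t, y = -52 - 28t for integer t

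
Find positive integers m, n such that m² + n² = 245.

Search for m with 245 - m² a perfect square.
m = 7: 245 - 7² = 245 - 49 = 196 = 14² ✓
So m = 7, n = 14.

m = 7, n = 14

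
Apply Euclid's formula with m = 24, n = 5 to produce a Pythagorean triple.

a = m² - n² = 24² - 5² = 576 - 25 = 551
b = 2mn = 2·24·5 = 240
c = m² + n² = 576 + 25 = 601
Verify: 551² + 240² = 303601 + 57600 = 361201 = 601² ✓

(551, 240, 601)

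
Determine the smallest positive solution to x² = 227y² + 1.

We seek the smallest positive integers (x, y) with x² - 227y² = 1, i.e., x² = 227y² + 1.
Try successive y values:
y = 1: x² = 227·1² + 1 = 228, not a perfect square
y = 2: x² = 227·2² + 1 = 909, not a perfect square
y = 3: x² = 227·3² + 1 = 2044, not a perfect square
... continuing the search (or via continued fractions) ...
y = 15: x² = 227·15² + 1 = 51076, x = 226 ✓

Verify: 226² - 227·15² = 51076 - 51075 = 1 ✓

x = 226, y = 15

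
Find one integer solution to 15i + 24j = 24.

Step 1: Check solvability.
gcd(15, 24) = 3
Since 3 divides 24, solutions exist.

Step 2: Apply extended Euclidean algorithm to find gcd.
We find integers such that 15*x0 + 24*y0 = 3

Step 3: Scale the particular solution.
Multiply by 24/3 = 8:
i = -24, j = 16

Step 4: Verify.
15*(-24) + 24*(16) = 24 = 24 ✓

i = -24, j = 16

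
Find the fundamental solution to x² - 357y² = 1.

We seek the smallest positive integers (x, y) with x² - 357y² = 1, i.e., x² = 357y² + 1.
Try successive y values:
y = 1: x² = 357·1² + 1 = 358, not a perfect square
y = 2: x² = 357·2² + 1 = 1429, not a perfect square
y = 3: x² = 357·3² + 1 = 3214, not a perfect square
... continuing the search (or via continued fractions) ...
y = 180: x² = 357·180² + 1 = 11566801, x = 3401 ✓

Verify: 3401² - 357·180² = 11566801 - 11566800 = 1 ✓

x = 3401, y = 180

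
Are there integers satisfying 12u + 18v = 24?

Step 1: Compute gcd(12, 18).
gcd(12, 18) = 6

Step 2: Check divisibility.
Does 6 divide 24? 24 = 6 x 4, so yes.

By the theorem on linear Diophantine equations, 12u + 18v = 24 has integer solutions if and only if gcd(12, 18) divides 24. Since 6 | 24, solutions exist.

Yes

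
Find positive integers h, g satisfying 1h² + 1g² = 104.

Try small values of h and check whether (104 - 1h²)/1 is a perfect square.
h = 2: 1·2² = 4, so 1g² = 104 - 4 = 100, giving g² = 100, g = 10.
Check: 1·2² + 1·10² = 4 + 100 = 104 ✓

h = 2, g = 10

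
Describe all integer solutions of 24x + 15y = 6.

Step 1: Compute gcd(24, 15) = 3.
Since 3 divides 6, solutions exist.

Step 2: Find a particular solution using extended Euclidean algorithm.
We get x₀ = 4, y₀ = -6.
Check: 24*4 + 15*-6 = 6 = 6 ✓

Step 3: Write the general solution.
x = 4 + (15/3)t = 4 + 5t
y = -6 - (24/3)t = -6 - 8t
for any integer t.

x = 4 + 5t, y = -6 - 8t for integer t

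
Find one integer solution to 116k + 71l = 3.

Step 1: Check solvability.
gcd(116, 71) = 1
Since 1 divides 3, solutions exist.

Step 2: Apply extended Euclidean algorithm to find gcd.
We find integers such that 116*x0 + 71*y0 = 1

Step 3: Scale the particular solution.
Multiply by 3/1 = 3:
k = 90, l = -147

Step 4: Verify.
116*(90) + 71*(-147) = 3 = 3 ✓

k = 90, l = -147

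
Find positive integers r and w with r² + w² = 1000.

We need to find integers r, w > 0 such that r² + w² = 1000.
Trying r = 10: w² = 1000 - 10² = 1000 - 100 = 900
w = 30
Check: 10² + 30² = 100 + 900 = 1000 ✓

1000 = 10² + 30²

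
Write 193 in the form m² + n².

We need to find integers m, n > 0 such that m² + n² = 193.
Trying m = 7: n² = 193 - 7² = 193 - 49 = 144
n = 12
Check: 7² + 12² = 49 + 144 = 193 ✓

193 = 7² + 12²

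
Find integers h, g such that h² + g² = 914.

We need to find integers h, g > 0 such that h² + g² = 914.
Trying h = 17: g² = 914 - 17² = 914 - 289 = 625
g = 25
Check: 17² + 25² = 289 + 625 = 914 ✓

914 = 17² + 25²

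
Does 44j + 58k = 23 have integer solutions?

Step 1: Compute gcd(44, 58).
gcd(44, 58) = 2

Step 2: Check divisibility.
Does 2 divide 23? 23 = 2 x 11 + 1, so no.

By the theorem on linear Diophantine equations, 44j + 58k = 23 has integer solutions if and only if gcd(44, 58) divides 23. Since 2 does not divide 23, no solutions exist.

No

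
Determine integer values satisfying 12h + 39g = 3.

Step 1: Check solvability.
gcd(12, 39) = 3
Since 3 divides 3, solutions exist.

Step 2: Apply extended Euclidean algorithm to find gcd.
We find integers such that 12*x0 + 39*y0 = 3

Step 3: Scale the particular solution.
Multiply by 3/3 = 1:
h = -3, g = 1

Step 4: Verify.
12*(-3) + 39*(1) = 3 = 3 ✓

h = -3, g = 1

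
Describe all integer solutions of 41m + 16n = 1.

Step 1: Compute gcd(41, 16) = 1.
Since 1 divides 1, solutions exist.

Step 2: Find a particular solution using extended Euclidean algorithm.
We get m₀ = -7, n₀ = 18.
Check: 41*-7 + 16*18 = 1 = 1 ✓

Step 3: Write the general solution.
m = -7 + (16/1)t = -7 + 16t
n = 18 - (41/1)t = 18 - 41t
for any integer t.

m = -7 + 16t, n = 18 - 41t for integer t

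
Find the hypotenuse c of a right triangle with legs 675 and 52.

c² = a² + b² = 675² + 52² = 455625 + 2704 = 458329
c = sqrt(458329) = 677

677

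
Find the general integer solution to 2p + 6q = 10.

Step 1: Compute gcd(2, 6) = 2.
Since 2 divides 10, solutions exist.

Step 2: Find a particular solution using extended Euclidean algorithm.
We get p₀ = 5, q₀ = 0.
Check: 2*5 + 6*0 = 10 = 10 ✓

Step 3: Write the general solution.
p = 5 + (6/2)t = 5 + 3t
q = 0 - (2/2)t = 0 - 1t
for any integer t.

p = 5 + 3t, q = 0 - 1t for integer t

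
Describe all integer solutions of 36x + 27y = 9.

Step 1: Compute gcd(36, 27) = 9.
Since 9 divides 9, solutions exist.

Step 2: Find a particular solution using extended Euclidean algorithm.
We get x₀ = 1, y₀ = -1.
Check: 36*1 + 27*-1 = 9 = 9 ✓

Step 3: Write the general solution.
x = 1 + (27/9)t = 1 + 3t
y = -1 - (36/9)t = -1 - 4t
for any integer t.

x = 1 + 3t, y = -1 - 4t for integer t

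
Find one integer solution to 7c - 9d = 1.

Step 1: Check solvability.
gcd(7, 9) = 1
Since 1 divides 1, solutions exist.

Step 2: Apply extended Euclidean algorithm to find gcd.
We find integers such that 7*x0 + 9*y0 = 1

Step 3: Scale the particular solution.
Multiply by 1/1 = 1:
c = 4, d = 3

Step 4: Verify.
7*(4) - 9*(3) = 1 = 1 ✓

c = 4, d = 3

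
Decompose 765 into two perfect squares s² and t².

We need to find integers s, t > 0 such that s² + t² = 765.
Trying s = 6: t² = 765 - 6² = 765 - 36 = 729
t = 27
Check: 6² + 27² = 36 + 729 = 765 ✓

765 = 6² + 27²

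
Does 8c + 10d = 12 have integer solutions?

Step 1: Compute gcd(8, 10).
gcd(8, 10) = 2

Step 2: Check divisibility.
Does 2 divide 12? 12 = 2 x 6, so yes.

By the theorem on linear Diophantine equations, 8c + 10d = 12 has integer solutions if and only if gcd(8, 10) divides 12. Since 2 | 12, solutions exist.

Yes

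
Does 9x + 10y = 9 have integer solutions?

Step 1: Compute gcd(9, 10).
gcd(9, 10) = 1

Step 2: Check divisibility.
Does 1 divide 9? 9 = 1 x 9, so yes.

By the theorem on linear Diophantine equations, 9x + 10y = 9 has integer solutions if and only if gcd(9, 10) divides 9. Since 1 | 9, solutions exist.

Yes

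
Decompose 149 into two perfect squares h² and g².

We need to find integers h, g > 0 such that h² + g² = 149.
Trying h = 7: g² = 149 - 7² = 149 - 49 = 100
g = 10
Check: 7² + 10² = 49 + 100 = 149 ✓

149 = 7² + 10²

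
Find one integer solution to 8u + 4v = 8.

Step 1: Check solvability.
gcd(8, 4) = 4
Since 4 divides 8, solutions exist.

Step 2: Apply extended Euclidean algorithm to find gcd.
We find integers such that 8*x0 + 4*y0 = 4

Step 3: Scale the particular solution.
Multiply by 8/4 = 2:
u = 0, v = 2

Step 4: Verify.
8*(0) + 4*(2) = 8 = 8 ✓

u = 0, v = 2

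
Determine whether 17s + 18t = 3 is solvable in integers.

Step 1: Compute gcd(17, 18).
gcd(17, 18) = 1

Step 2: Check divisibility.
Does 1 divide 3? 3 = 1 x 3, so yes.

By the theorem on linear Diophantine equations, 17s + 18t = 3 has integer solutions if and only if gcd(17, 18) divides 3. Since 1 | 3, solutions exist.

Yes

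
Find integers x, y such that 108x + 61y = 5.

Step 1: Check solvability.
gcd(108, 61) = 1
Since 1 divides 5, solutions exist.

Step 2: Apply extended Euclidean algorithm to find gcd.
We find integers such that 108*x0 + 61*y0 = 1

Step 3: Scale the particular solution.
Multiply by 5/1 = 5:
x = 65, y = -115

Step 4: Verify.
108*(65) + 61*(-115) = 5 = 5 ✓

x = 65, y = -115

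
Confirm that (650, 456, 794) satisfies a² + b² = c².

Compute a² + b² = 650² + 456² = 422500 + 207936 = 630436
Compute c² = 794² = 630436
Since 630436 = 630436, confirmed.

Yes, it is a Pythagorean triple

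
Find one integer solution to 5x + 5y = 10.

Step 1: Check solvability.
gcd(5, 5) = 5
Since 5 divides 10, solutions exist.

Step 2: Apply extended Euclidean algorithm to find gcd.
We find integers such that 5*x0 + 5*y0 = 5

Step 3: Scale the particular solution.
Multiply by 10/5 = 2:
x = 0, y = 2

Step 4: Verify.
5*(0) + 5*(2) = 10 = 10 ✓

x = 0, y = 2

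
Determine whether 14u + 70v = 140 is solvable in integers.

Step 1: Compute gcd(14, 70).
gcd(14, 70) = 14

Step 2: Check divisibility.
Does 14 divide 140? 140 = 14 x 10, so yes.

By the theorem on linear Diophantine equations, 14u + 70v = 140 has integer solutions if and only if gcd(14, 70) divides 140. Since 14 | 140, solutions exist.

Yes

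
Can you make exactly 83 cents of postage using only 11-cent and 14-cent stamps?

We need non-negative x, y with 11x + 14y = 83.
gcd(11, 14) = 1 divides 83, so integer solutions exist.
Search for a non-negative one: x = 5 gives 14y = 83 - 55 = 28, so y = 2.
Check: 11·5 + 14·2 = 83 ✓

Yes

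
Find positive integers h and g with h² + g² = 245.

We need to find integers h, g > 0 such that h² + g² = 245.
Trying h = 7: g² = 245 - 7² = 245 - 49 = 196
g = 14
Check: 7² + 14² = 49 + 196 = 245 ✓

245 = 7² + 14²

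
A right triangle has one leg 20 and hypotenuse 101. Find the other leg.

a² = c² - b² = 10201 - 400 = 9801
a = 99

99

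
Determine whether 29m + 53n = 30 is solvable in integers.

Step 1: Compute gcd(29, 53).
gcd(29, 53) = 1

Step 2: Check divisibility.
Does 1 divide 30? 30 = 1 x 30, so yes.

By the theorem on linear Diophantine equations, 29m + 53n = 30 has integer solutions if and only if gcd(29, 53) divides 30. Since 1 | 30, solutions exist.

Yes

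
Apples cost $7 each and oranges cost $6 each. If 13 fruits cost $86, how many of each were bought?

Let a = apples, o = oranges.
a + o = 13
7a + 6o = 86
Substitute o = 13 - a:
7a + 6(13 - a) = 86
(7 - 6)a = 86 - 78
1a = 8
a = 8, o = 13 - 8 = 5

Apples: 8, Oranges: 5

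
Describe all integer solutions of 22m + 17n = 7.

Step 1: Compute gcd(22, 17) = 1.
Since 1 divides 7, solutions exist.

Step 2: Find a particular solution using extended Euclidean algorithm.
We get m₀ = 49, n₀ = -63.
Check: 22*49 + 17*-63 = 7 = 7 ✓

Step 3: Write the general solution.
m = 49 + (17/1)t = 49 + 17t
n = -63 - (22/1)t = -63 - 22t
for any integer t.

m = 49 + 17t, n = -63 - 22t for integer t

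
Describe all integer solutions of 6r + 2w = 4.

Step 1: Compute gcd(6, 2) = 2.
Since 2 divides 4, solutions exist.

Step 2: Find a particular solution using extended Euclidean algorithm.
We get r₀ = 0, w₀ = 2.
Check: 6*0 + 2*2 = 4 = 4 ✓

Step 3: Write the general solution.
r = 0 + (2/2)t = 0 + 1t
w = 2 - (6/2)t = 2 - 3t
for any integer t.

r = 0 + 1t, w = 2 - 3t for integer t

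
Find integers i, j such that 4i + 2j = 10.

Step 1: Check solvability.
gcd(4, 2) = 2
Since 2 divides 10, solutions exist.

Step 2: Apply extended Euclidean algorithm to find gcd.
We find integers such that 4*x0 + 2*y0 = 2

Step 3: Scale the particular solution.
Multiply by 10/2 = 5:
i = 0, j = 5

Step 4: Verify.
4*(0) + 2*(5) = 10 = 10 ✓

i = 0, j = 5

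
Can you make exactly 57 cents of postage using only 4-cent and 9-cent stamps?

We need non-negative x, y with 4x + 9y = 57.
gcd(4, 9) = 1 divides 57, so integer solutions exist.
Search for a non-negative one: x = 3 gives 9y = 57 - 12 = 45, so y = 5.
Check: 4·3 + 9·5 = 57 ✓

Yes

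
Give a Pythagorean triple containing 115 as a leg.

We need the other leg and hypotenuse such that 115² + x² = c².
Take x = 252, c = 277: 115² + 252² = 13225 + 63504 = 76729 = 277² ✓
Triple: (115, 252, 277)

(115, 252, 277)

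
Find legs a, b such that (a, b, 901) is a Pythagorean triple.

We need a² + b² = 901² = 811801.
Trying: 899² + 60² = 808201 + 3600 = 811801 ✓

(899, 60, 901)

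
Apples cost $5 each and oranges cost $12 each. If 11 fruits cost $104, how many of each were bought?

Let a = apples, o = oranges.
a + o = 11
5a + 12o = 104
Substitute o = 11 - a:
5a + 12(11 - a) = 104
(5 - 12)a = 104 - 132
-7a = -28
a = 4, o = 11 - 4 = 7

Apples: 4, Oranges: 7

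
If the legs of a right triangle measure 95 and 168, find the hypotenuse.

c² = a² + b² = 95² + 168² = 9025 + 28224 = 37249
c = 193

193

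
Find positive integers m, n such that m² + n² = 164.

Search for m with 164 - m² a perfect square.
m = 8: 164 - 8² = 164 - 64 = 100 = 10² ✓
So m = 8, n = 10.

m = 8, n = 10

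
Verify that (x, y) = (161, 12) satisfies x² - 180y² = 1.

Compute x² = 161² = 25921
Compute 180y² = 180·12² = 180·144 = 25920
x² - 180y² = 25921 - 25920 = 1
Since this equals 1, (161, 12) is a solution.

Yes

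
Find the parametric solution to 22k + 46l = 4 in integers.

Step 1: Compute gcd(22, 46) = 2.
Since 2 divides 4, solutions exist.

Step 2: Find a particular solution using extended Euclidean algorithm.
We get k₀ = -4, l₀ = 2.
Check: 22*-4 + 46*2 = 4 = 4 ✓

Step 3: Write the general solution.
k = -4 + (46/2)t = -4 + 23t
l = 2 - (22/2)t = 2 - 11t
for any integer t.

k = -4 + 23t, l = 2 - 11t for integer t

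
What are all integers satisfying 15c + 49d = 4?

Step 1: Compute gcd(15, 49) = 1.
Since 1 divides 4, solutions exist.

Step 2: Find a particular solution using extended Euclidean algorithm.
We get c₀ = -52, d₀ = 16.
Check: 15*-52 + 49*16 = 4 = 4 ✓

Step 3: Write the general solution.
c = -52 + (49/1)t = -52 + 49t
d = 16 - (15/1)t = 16 - 15t
for any integer t.

c = -52 + 49t, d = 16 - 15t for integer t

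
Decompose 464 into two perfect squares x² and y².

We need to find integers x, y > 0 such that x² + y² = 464.
Trying x = 8: y² = 464 - 8² = 464 - 64 = 400
y = 20
Check: 8² + 20² = 64 + 400 = 464 ✓

464 = 8² + 20²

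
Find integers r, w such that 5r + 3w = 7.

Step 1: Check solvability.
gcd(5, 3) = 1
Since 1 divides 7, solutions exist.

Step 2: Apply extended Euclidean algorithm to find gcd.
We find integers such that 5*x0 + 3*y0 = 1

Step 3: Scale the particular solution.
Multiply by 7/1 = 7:
r = -7, w = 14

Step 4: Verify.
5*(-7) + 3*(14) = 7 = 7 ✓

r = -7, w = 14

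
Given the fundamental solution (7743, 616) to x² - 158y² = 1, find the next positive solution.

Solutions to x² - Dy² = 1 are generated by powers of (x₀ + y₀√D).
The next solution satisfies x₁ + y₁√158 = (x₀ + y₀√158)², giving:
x₁ = x₀² + 158y₀² = 7743² + 158·616² = 59954049 + 59954048 = 119908097
y₁ = 2x₀y₀ = 2·7743·616 = 9539376

Verify: 119908097² - 158·9539376² = 14377951726161409 - 14377951726161408 = 1 ✓

x = 119908097, y = 9539376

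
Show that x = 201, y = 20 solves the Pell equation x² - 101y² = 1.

Compute x² = 201² = 40401
Compute 101y² = 101·20² = 101·400 = 40400
x² - 101y² = 40401 - 40400 = 1
Since this equals 1, (201, 20) is a solution.

Yes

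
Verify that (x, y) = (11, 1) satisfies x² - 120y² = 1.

Compute x² = 11² = 121
Compute 120y² = 120·1² = 120·1 = 120
x² - 120y² = 121 - 120 = 1
Since this equals 1, (11, 1) is a solution.

Yes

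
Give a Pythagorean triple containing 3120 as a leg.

We need the other leg and hypotenuse such that 3120² + x² = c².
Take x = 1575, c = 3495: 3120² + 1575² = 9734400 + 2480625 = 12215025 = 3495² ✓
Triple: (1575, 3120, 3495)

(1575, 3120, 3495)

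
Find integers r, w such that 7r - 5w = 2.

Step 1: Check solvability.
gcd(7, 5) = 1
Since 1 divides 2, solutions exist.

Step 2: Apply extended Euclidean algorithm to find gcd.
We find integers such that 7*x0 + 5*y0 = 1

Step 3: Scale the particular solution.
Multiply by 2/1 = 2:
r = -4, w = -6

Step 4: Verify.
7*(-4) - 5*(-6) = 2 = 2 ✓

r = -4, w = -6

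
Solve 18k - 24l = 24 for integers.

Step 1: Check solvability.
gcd(18, 24) = 6
Since 6 divides 24, solutions exist.

Step 2: Apply extended Euclidean algorithm to find gcd.
We find integers such that 18*x0 + 24*y0 = 6

Step 3: Scale the particular solution.
Multiply by 24/6 = 4:
k = -4, l = -4

Step 4: Verify.
18*(-4) - 24*(-4) = 24 = 24 ✓

k = -4, l = -4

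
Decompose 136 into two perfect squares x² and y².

We need to find integers x, y > 0 such that x² + y² = 136.
Trying x = 6: y² = 136 - 6² = 136 - 36 = 100
y = 10
Check: 6² + 10² = 36 + 100 = 136 ✓

136 = 6² + 10²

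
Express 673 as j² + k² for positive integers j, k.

We need to find integers j, k > 0 such that j² + k² = 673.
Trying j = 12: k² = 673 - 12² = 673 - 144 = 529
k = 23
Check: 12² + 23² = 144 + 529 = 673 ✓

673 = 12² + 23²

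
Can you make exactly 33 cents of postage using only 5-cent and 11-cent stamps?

We need non-negative x, y with 5x + 11y = 33.
gcd(5, 11) = 1 divides 33, so integer solutions exist.
Search for a non-negative one: x = 0 gives 11y = 33 - 0 = 33, so y = 3.
Check: 5·0 + 11·3 = 33 ✓

Yes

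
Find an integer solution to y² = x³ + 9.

Try small integer x values and check whether x³ + 9 is a perfect square.
x = 3: x³ + 9 = 3³ + 9 = 27 + 9 = 36
Is 36 a perfect square? 6² = 36 ✓
So (x, y) = (3, 6) is a solution.

x = 3, y = 6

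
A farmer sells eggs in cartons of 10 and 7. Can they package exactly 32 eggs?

We need non-negative a, b with 10a + 7b = 32.
gcd(10, 7) = 1 divides 32, but no a in [0, 3] gives non-negative b.

No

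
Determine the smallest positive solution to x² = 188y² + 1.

We seek the smallest positive integers (x, y) with x² - 188y² = 1, i.e., x² = 188y² + 1.
Try successive y values:
y = 1: x² = 188·1² + 1 = 189, not a perfect square
y = 2: x² = 188·2² + 1 = 753, not a perfect square
y = 3: x² = 188·3² + 1 = 1693, not a perfect square
... continuing the search (or via continued fractions) ...
y = 336: x² = 188·336² + 1 = 21224449, x = 4607 ✓

Verify: 4607² - 188·336² = 21224449 - 21224448 = 1 ✓

x = 4607, y = 336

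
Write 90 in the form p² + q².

We need to find integers p, q > 0 such that p² + q² = 90.
Trying p = 3: q² = 90 - 3² = 90 - 9 = 81
q = 9
Check: 3² + 9² = 9 + 81 = 90 ✓

90 = 3² + 9²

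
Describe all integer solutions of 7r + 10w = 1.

Step 1: Compute gcd(7, 10) = 1.
Since 1 divides 1, solutions exist.

Step 2: Find a particular solution using extended Euclidean algorithm.
We get r₀ = 3, w₀ = -2.
Check: 7*3 + 10*-2 = 1 = 1 ✓

Step 3: Write the general solution.
r = 3 + (10/1)t = 3 + 10t
w = -2 - (7/1)t = -2 - 7t
for any integer t.

r = 3 + 10t, w = -2 - 7t for integer t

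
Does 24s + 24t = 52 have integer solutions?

Step 1: Compute gcd(24, 24).
gcd(24, 24) = 24

Step 2: Check divisibility.
Does 24 divide 52? 52 = 24 x 2 + 4, so no.

By the theorem on linear Diophantine equations, 24s + 24t = 52 has integer solutions if and only if gcd(24, 24) divides 52. Since 24 does not divide 52, no solutions exist.

No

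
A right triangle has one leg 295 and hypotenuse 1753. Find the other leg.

b² = c² - a² = 3073009 - 87025 = 2985984
b = 1728

1728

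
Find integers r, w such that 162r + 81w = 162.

Step 1: Check solvability.
gcd(162, 81) = 81
Since 81 divides 162, solutions exist.

Step 2: Apply extended Euclidean algorithm to find gcd.
We find integers such that 162*x0 + 81*y0 = 81

Step 3: Scale the particular solution.
Multiply by 162/81 = 2:
r = 0, w = 2

Step 4: Verify.
162*(0) + 81*(2) = 162 = 162 ✓

r = 0, w = 2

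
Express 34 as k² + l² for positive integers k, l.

We need to find integers k, l > 0 such that k² + l² = 34.
Trying k = 3: l² = 34 - 3² = 34 - 9 = 25
l = 5
Check: 3² + 5² = 9 + 25 = 34 ✓

34 = 3² + 5²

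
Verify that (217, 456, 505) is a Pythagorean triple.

Compute a² + b²:
217² + 456² = 47089 + 207936 = 255025
Compute c²:
505² = 255025
Since 255025 = 255025, it is a Pythagorean triple.

Yes, it is a Pythagorean triple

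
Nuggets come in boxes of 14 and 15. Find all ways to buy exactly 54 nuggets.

We need non-negative integers (x, y) with 14x + 15y = 54.
For each x in 0..3, check if 54 - 14x is a non-negative multiple of 15.
No x yields an integer y ≥ 0.

No solution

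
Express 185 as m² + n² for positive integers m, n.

We need to find integers m, n > 0 such that m² + n² = 185.
Trying m = 4: n² = 185 - 4² = 185 - 16 = 169
n = 13
Check: 4² + 13² = 16 + 169 = 185 ✓

185 = 4² + 13²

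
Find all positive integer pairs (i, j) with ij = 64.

The positive divisors of 64 are: 1, 2, 4, 8, 16, 32, 64.
Each divisor d gives the pair (d, 64/d):
(1, 64), (2, 32), (4, 16), (8, 8), (16, 4), (32, 2), (64, 1)

(1, 64), (2, 32), (4, 16), (8, 8), (16, 4), (32, 2), (64, 1)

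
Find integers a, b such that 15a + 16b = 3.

Step 1: Check solvability.
gcd(15, 16) = 1
Since 1 divides 3, solutions exist.

Step 2: Apply extended Euclidean algorithm to find gcd.
We find integers such that 15*x0 + 16*y0 = 1

Step 3: Scale the particular solution.
Multiply by 3/1 = 3:
a = -3, b = 3

Step 4: Verify.
15*(-3) + 16*(3) = 3 = 3 ✓

a = -3, b = 3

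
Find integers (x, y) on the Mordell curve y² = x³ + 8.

Try small integer x values and check whether x³ + 8 is a perfect square.
x = 2: x³ + 8 = 2³ + 8 = 8 + 8 = 16
Is 16 a perfect square? 4² = 16 ✓
So (x, y) = (2, 4) is a solution.

x = 2, y = 4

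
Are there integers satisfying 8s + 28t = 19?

Step 1: Compute gcd(8, 28).
gcd(8, 28) = 4

Step 2: Check divisibility.
Does 4 divide 19? 19 = 4 x 4 + 3, so no.

By the theorem on linear Diophantine equations, 8s + 28t = 19 has integer solutions if and only if gcd(8, 28) divides 19. Since 4 does not divide 19, no solutions exist.

No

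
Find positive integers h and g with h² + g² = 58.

We need to find integers h, g > 0 such that h² + g² = 58.
Trying h = 3: g² = 58 - 3² = 58 - 9 = 49
g = 7
Check: 3² + 7² = 9 + 49 = 58 ✓

58 = 3² + 7²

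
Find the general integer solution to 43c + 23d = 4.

Step 1: Compute gcd(43, 23) = 1.
Since 1 divides 4, solutions exist.

Step 2: Find a particular solution using extended Euclidean algorithm.
We get c₀ = -32, d₀ = 60.
Check: 43*-32 + 23*60 = 4 = 4 ✓

Step 3: Write the general solution.
c = -32 + (23/1)t = -32 + 23t
d = 60 - (43/1)t = 60 - 43t
for any integer t.

c = -32 + 23t, d = 60 - 43t for integer t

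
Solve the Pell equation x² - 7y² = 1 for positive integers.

We seek the smallest positive integers (x, y) with x² - 7y² = 1, i.e., x² = 7y² + 1.
Try successive y values:
y = 1: x² = 7·1² + 1 = 8, not a perfect square
y = 2: x² = 7·2² + 1 = 29, not a perfect square
y = 3: x² = 7·3² + 1 = 64, x = 8 ✓

Verify: 8² - 7·3² = 64 - 63 = 1 ✓

x = 8, y = 3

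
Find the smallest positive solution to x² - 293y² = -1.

We need x² = 293y² - 1. Try successive y:
y = 1: x² = 293·1² - 1 = 292, not a perfect square
y = 2: x² = 293·2² - 1 = 1171, not a perfect square
y = 3: x² = 293·3² - 1 = 2636, not a perfect square
...
y = 145: x² = 293·145² - 1 = 6160324 = 2482² ✓
Check: 2482² - 293·145² = 6160324 - 6160325 = -1 ✓

x = 2482, y = 145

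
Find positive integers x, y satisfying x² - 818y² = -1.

We need x² = 818y² - 1. Try successive y:
y = 1: x² = 818·1² - 1 = 817, not a perfect square
y = 2: x² = 818·2² - 1 = 3271, not a perfect square
y = 3: x² = 818·3² - 1 = 7361, not a perfect square
...
y = 5: x² = 818·5² - 1 = 20449 = 143² ✓
Check: 143² - 818·5² = 20449 - 20450 = -1 ✓

x = 143, y = 5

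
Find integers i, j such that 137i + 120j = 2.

Step 1: Check solvability.
gcd(137, 120) = 1
Since 1 divides 2, solutions exist.

Step 2: Apply extended Euclidean algorithm to find gcd.
We find integers such that 137*x0 + 120*y0 = 1

Step 3: Scale the particular solution.
Multiply by 2/1 = 2:
i = -14, j = 16

Step 4: Verify.
137*(-14) + 120*(16) = 2 = 2 ✓

i = -14, j = 16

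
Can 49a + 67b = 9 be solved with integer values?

Step 1: Compute gcd(49, 67).
gcd(49, 67) = 1

Step 2: Check divisibility.
Does 1 divide 9? 9 = 1 x 9, so yes.

By the theorem on linear Diophantine equations, 49a + 67b = 9 has integer solutions if and only if gcd(49, 67) divides 9. Since 1 | 9, solutions exist.

Yes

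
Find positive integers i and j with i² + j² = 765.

We need to find integers i, j > 0 such that i² + j² = 765.
Trying i = 6: j² = 765 - 6² = 765 - 36 = 729
j = 27
Check: 6² + 27² = 36 + 729 = 765 ✓

765 = 6² + 27²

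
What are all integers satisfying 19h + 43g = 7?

Step 1: Compute gcd(19, 43) = 1.
Since 1 divides 7, solutions exist.

Step 2: Find a particular solution using extended Euclidean algorithm.
We get h₀ = -63, g₀ = 28.
Check: 19*-63 + 43*28 = 7 = 7 ✓

Step 3: Write the general solution.
h = -63 + (43/1)t = -63 + 43t
g = 28 - (19/1)t = 28 - 19t
for any integer t.

h = -63 + 43t, g = 28 - 19t for integer t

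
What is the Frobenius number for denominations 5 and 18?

For two coprime denominations a and b, the Frobenius number (largest value not representable as a non-negative combination) is ab - a - b.
Here gcd(5, 18) = 1, so they are coprime.
F(5, 18) = 5·18 - 5 - 18 = 90 - 23 = 67

67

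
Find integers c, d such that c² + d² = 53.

We need to find integers c, d > 0 such that c² + d² = 53.
Trying c = 2: d² = 53 - 2² = 53 - 4 = 49
d = 7
Check: 2² + 7² = 4 + 49 = 53 ✓

53 = 2² + 7²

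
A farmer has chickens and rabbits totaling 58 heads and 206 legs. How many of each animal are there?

Let c = chickens, r = rabbits.
Heads: c + r = 58
Legs: 2c + 4r = 206
From the first equation, c = 58 - r. Substitute:
2(58 - r) + 4r = 206
116 + 2r = 206
r = (206 - 116)/2 = 45
c = 58 - 45 = 13

Chickens: 13, Rabbits: 45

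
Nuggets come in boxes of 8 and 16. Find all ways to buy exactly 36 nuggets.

We need non-negative integers (x, y) with 8x + 16y = 36.
For each x in 0..4, check if 36 - 8x is a non-negative multiple of 16.
No x yields an integer y ≥ 0.

No solution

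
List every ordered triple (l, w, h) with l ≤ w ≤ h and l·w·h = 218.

Iterate l from 1 to ⌊218^(1/3)⌋. For each l dividing 218, iterate w ≥ l with w dividing 218/l, and set h = 218/(l·w).
Triples found (2): (1×1×218), (1×2×109)

(1×1×218), (1×2×109)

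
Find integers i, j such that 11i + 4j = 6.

Step 1: Check solvability.
gcd(11, 4) = 1
Since 1 divides 6, solutions exist.

Step 2: Apply extended Euclidean algorithm to find gcd.
We find integers such that 11*x0 + 4*y0 = 1

Step 3: Scale the particular solution.
Multiply by 6/1 = 6:
i = -6, j = 18

Step 4: Verify.
11*(-6) + 4*(18) = 6 = 6 ✓

i = -6, j = 18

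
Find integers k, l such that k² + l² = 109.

We need to find integers k, l > 0 such that k² + l² = 109.
Trying k = 3: l² = 109 - 3² = 109 - 9 = 100
l = 10
Check: 3² + 10² = 9 + 100 = 109 ✓

109 = 3² + 10²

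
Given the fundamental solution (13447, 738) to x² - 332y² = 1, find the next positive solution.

Solutions to x² - Dy² = 1 are generated by powers of (x₀ + y₀√D).
The next solution satisfies x₁ + y₁√332 = (x₀ + y₀√332)², giving:
x₁ = x₀² + 332y₀² = 13447² + 332·738² = 180821809 + 180821808 = 361643617
y₁ = 2x₀y₀ = 2·13447·738 = 19847772

Verify: 361643617² - 332·19847772² = 130786105716842689 - 130786105716842688 = 1 ✓

x = 361643617, y = 19847772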